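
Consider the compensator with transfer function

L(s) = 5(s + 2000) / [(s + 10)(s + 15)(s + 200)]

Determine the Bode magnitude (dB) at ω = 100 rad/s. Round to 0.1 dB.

-47.1 dB

At s = jω = j100:
zero (s+2000): 2000 + j100 → |·| = √(2000²+100²) = √4010000 ≈ 2002.5, ∠ = arctan(100/2000) ≈ 2.86°
pole (s+10): 10 + j100 → |·| = √(10²+100²) = √10100 ≈ 100.5, ∠ = arctan(100/10) ≈ 84.29°
pole (s+15): 15 + j100 → |·| = √(15²+100²) = √10225 ≈ 101.12, ∠ = arctan(100/15) ≈ 81.47°
pole (s+200): 200 + j100 → |·| = √(200²+100²) = √50000 ≈ 223.61, ∠ = arctan(100/200) ≈ 26.57°
|L| = 5 · 2002.5 / 2.2725e+06 ≈ 0.0044059
Gain = 20 log₁₀(0.0044059) ≈ -47.12 dB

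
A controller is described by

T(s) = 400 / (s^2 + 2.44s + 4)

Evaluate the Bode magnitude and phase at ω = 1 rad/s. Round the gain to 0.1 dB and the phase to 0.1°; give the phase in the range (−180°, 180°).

40.3 dB, -39.1°

At s = jω = j1:
quadratic: (j1)² + 2.44·j1 + 4 = 3 + j2.44 → |·| ≈ 3.867, ∠ ≈ 39.12°
|T| = 400 / 3.867 ≈ 103.44
Gain = 20 log₁₀(103.44) ≈ 40.29 dB
∠T = 0.00° − 39.12° = -39.12°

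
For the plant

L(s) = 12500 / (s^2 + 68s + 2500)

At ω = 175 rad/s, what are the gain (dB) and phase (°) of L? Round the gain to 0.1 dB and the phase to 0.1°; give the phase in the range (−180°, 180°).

At s = jω = j175:
quadratic: (j175)² + 68·j175 + 2500 = -28125 + j11900 → |·| ≈ 30539, ∠ ≈ 157.07°
|L| = 12500 / 30539 ≈ 0.40931
Gain = 20 log₁₀(0.40931) ≈ -7.76 dB
∠L = 0.00° − 157.07° = -157.07°

-7.8 dB, -157.1°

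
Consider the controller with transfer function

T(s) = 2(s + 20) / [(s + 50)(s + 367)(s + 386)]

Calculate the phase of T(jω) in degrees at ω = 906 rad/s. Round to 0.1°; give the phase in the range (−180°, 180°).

-133.0°

At s = jω = j906:
zero (s+20): 20 + j906 → |·| = √(20²+906²) = √821236 ≈ 906.22, ∠ = arctan(906/20) ≈ 88.74°
pole (s+50): 50 + j906 → |·| = √(50²+906²) = √823336 ≈ 907.38, ∠ = arctan(906/50) ≈ 86.84°
pole (s+367): 367 + j906 → |·| = √(367²+906²) = √955525 ≈ 977.51, ∠ = arctan(906/367) ≈ 67.95°
pole (s+386): 386 + j906 → |·| = √(386²+906²) = √969832 ≈ 984.8, ∠ = arctan(906/386) ≈ 66.92°
∠T = 88.74° − 221.71° = -132.97°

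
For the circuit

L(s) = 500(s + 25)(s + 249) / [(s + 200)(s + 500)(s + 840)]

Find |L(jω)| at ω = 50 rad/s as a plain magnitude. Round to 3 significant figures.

0.0814

At s = jω = j50:
zero (s+25): 25 + j50 → |·| = √(25²+50²) = √3125 ≈ 55.902, ∠ = arctan(50/25) ≈ 63.43°
zero (s+249): 249 + j50 → |·| = √(249²+50²) = √64501 ≈ 253.97, ∠ = arctan(50/249) ≈ 11.35°
pole (s+200): 200 + j50 → |·| = √(200²+50²) = √42500 ≈ 206.16, ∠ = arctan(50/200) ≈ 14.04°
pole (s+500): 500 + j50 → |·| = √(500²+50²) = √252500 ≈ 502.49, ∠ = arctan(50/500) ≈ 5.71°
pole (s+840): 840 + j50 → |·| = √(840²+50²) = √708100 ≈ 841.49, ∠ = arctan(50/840) ≈ 3.41°
|L| = 500 · 14197 / 8.7173e+07 ≈ 0.08143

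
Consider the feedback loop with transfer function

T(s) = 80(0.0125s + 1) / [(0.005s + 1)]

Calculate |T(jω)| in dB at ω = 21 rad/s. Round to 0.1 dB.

38.3 dB

At ω = 21 rad/s:
zero (1 + j21·0.0125) = 1 + j0.2625 → |·| ≈ 1.0339, ∠ ≈ 14.71°
pole (1 + j21·0.005) = 1 + j0.105 → |·| ≈ 1.0055, ∠ ≈ 5.99°
|T| = 80 · 1.0339 / (1.0055) ≈ 82.26
Gain = 20 log₁₀(82.26) ≈ 38.30 dB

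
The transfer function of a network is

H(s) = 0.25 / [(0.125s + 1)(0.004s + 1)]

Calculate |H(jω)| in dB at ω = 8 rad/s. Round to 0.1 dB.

At ω = 8 rad/s:
pole (1 + j8·0.125) = 1 + j1 → |·| ≈ 1.4142, ∠ ≈ 45.00°
pole (1 + j8·0.004) = 1 + j0.032 → |·| ≈ 1.0005, ∠ ≈ 1.83°
|H| = 0.25 · 1 / (1.4142 · 1.0005) ≈ 0.17669
Gain = 20 log₁₀(0.17669) ≈ -15.06 dB

-15.1 dB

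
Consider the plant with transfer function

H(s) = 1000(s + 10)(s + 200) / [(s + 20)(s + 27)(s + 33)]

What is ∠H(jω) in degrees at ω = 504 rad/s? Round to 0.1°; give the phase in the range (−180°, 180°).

At s = jω = j504:
zero (s+10): 10 + j504 → |·| = √(10²+504²) = √254116 ≈ 504.1, ∠ = arctan(504/10) ≈ 88.86°
zero (s+200): 200 + j504 → |·| = √(200²+504²) = √294016 ≈ 542.23, ∠ = arctan(504/200) ≈ 68.36°
pole (s+20): 20 + j504 → |·| = √(20²+504²) = √254416 ≈ 504.4, ∠ = arctan(504/20) ≈ 87.73°
pole (s+27): 27 + j504 → |·| = √(27²+504²) = √254745 ≈ 504.72, ∠ = arctan(504/27) ≈ 86.93°
pole (s+33): 33 + j504 → |·| = √(33²+504²) = √255105 ≈ 505.08, ∠ = arctan(504/33) ≈ 86.25°
∠H = 157.22° − 260.91° = -103.69°

-103.7°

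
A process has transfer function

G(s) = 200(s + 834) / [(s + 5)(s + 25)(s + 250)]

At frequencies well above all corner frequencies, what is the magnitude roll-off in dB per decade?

Each pole contributes −20 dB/decade at high frequency; each zero contributes +20 dB/decade.
Net: 1 zero(s) − 3 pole(s) → -40 dB/decade.

-40 dB/decade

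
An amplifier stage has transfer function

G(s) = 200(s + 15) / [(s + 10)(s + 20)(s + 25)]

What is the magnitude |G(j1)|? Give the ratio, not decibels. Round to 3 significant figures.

0.597

At s = jω = j1:
zero (s+15): 15 + j1 → |·| = √(15²+1²) = √226 ≈ 15.033, ∠ = arctan(1/15) ≈ 3.81°
pole (s+10): 10 + j1 → |·| = √(10²+1²) = √101 ≈ 10.05, ∠ = arctan(1/10) ≈ 5.71°
pole (s+20): 20 + j1 → |·| = √(20²+1²) = √401 ≈ 20.025, ∠ = arctan(1/20) ≈ 2.86°
pole (s+25): 25 + j1 → |·| = √(25²+1²) = √626 ≈ 25.02, ∠ = arctan(1/25) ≈ 2.29°
|G| = 200 · 15.033 / 5035.3 ≈ 0.5971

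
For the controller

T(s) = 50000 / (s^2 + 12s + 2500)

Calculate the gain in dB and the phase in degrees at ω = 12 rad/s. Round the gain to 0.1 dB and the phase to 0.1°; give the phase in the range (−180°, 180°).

26.5 dB, -3.5°

At s = jω = j12:
quadratic: (j12)² + 12·j12 + 2500 = 2356 + j144 → |·| ≈ 2360.4, ∠ ≈ 3.50°
|T| = 50000 / 2360.4 ≈ 21.183
Gain = 20 log₁₀(21.183) ≈ 26.52 dB
∠T = 0.00° − 3.50° = -3.50°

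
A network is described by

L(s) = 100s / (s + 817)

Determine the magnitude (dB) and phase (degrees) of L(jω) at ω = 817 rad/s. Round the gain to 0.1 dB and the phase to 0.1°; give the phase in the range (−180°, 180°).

At s = jω = j817:
zero at origin: s = j817 → |·| = 817, ∠ = 90.00°
pole (s+817): 817 + j817 → |·| = √(817²+817²) = √1334978 ≈ 1155.4, ∠ = arctan(817/817) ≈ 45.00°
|L| = 100 · 817 / 1155.4 ≈ 70.711
Gain = 20 log₁₀(70.711) ≈ 36.99 dB
∠L = 90.00° − 45.00° = 45.00°

37.0 dB, 45.0°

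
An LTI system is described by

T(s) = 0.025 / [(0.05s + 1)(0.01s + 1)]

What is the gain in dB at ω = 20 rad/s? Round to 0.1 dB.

At ω = 20 rad/s:
pole (1 + j20·0.05) = 1 + j1 → |·| ≈ 1.4142, ∠ ≈ 45.00°
pole (1 + j20·0.01) = 1 + j0.2 → |·| ≈ 1.0198, ∠ ≈ 11.31°
|T| = 0.025 · 1 / (1.4142 · 1.0198) ≈ 0.017335
Gain = 20 log₁₀(0.017335) ≈ -35.22 dB

-35.2 dB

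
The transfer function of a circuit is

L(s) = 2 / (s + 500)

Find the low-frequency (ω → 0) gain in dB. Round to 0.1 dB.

L(0) = 2 / (500) = 0.004
20 log₁₀(0.004) ≈ -47.96 dB

-48.0 dB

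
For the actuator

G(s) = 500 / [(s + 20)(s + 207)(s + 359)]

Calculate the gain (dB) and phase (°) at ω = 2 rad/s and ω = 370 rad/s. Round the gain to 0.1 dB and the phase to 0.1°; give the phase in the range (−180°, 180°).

At s = jω = j2:
pole (s+20): 20 + j2 → |·| = √(20²+2²) = √404 ≈ 20.1, ∠ = arctan(2/20) ≈ 5.71°
pole (s+207): 207 + j2 → |·| = √(207²+2²) = √42853 ≈ 207.01, ∠ = arctan(2/207) ≈ 0.55°
pole (s+359): 359 + j2 → |·| = √(359²+2²) = √128885 ≈ 359.01, ∠ = arctan(2/359) ≈ 0.32°
|G| = 500 / 1.4938e+06 ≈ 0.00033472
Gain = 20 log₁₀(0.00033472) ≈ -69.51 dB
∠G = 0.00° − 6.58° = -6.58°

At s = jω = j370:
pole (s+20): 20 + j370 → |·| = √(20²+370²) = √137300 ≈ 370.54, ∠ = arctan(370/20) ≈ 86.91°
pole (s+207): 207 + j370 → |·| = √(207²+370²) = √179749 ≈ 423.97, ∠ = arctan(370/207) ≈ 60.77°
pole (s+359): 359 + j370 → |·| = √(359²+370²) = √265781 ≈ 515.54, ∠ = arctan(370/359) ≈ 45.86°
|G| = 500 / 8.099e+07 ≈ 6.1736e-06
Gain = 20 log₁₀(6.1736e-06) ≈ -104.19 dB
∠G = 0.00° − 193.54° = -193.54° ≡ 166.46° (principal value)

ω = 2: -69.5 dB, -6.6°; ω = 370: -104.2 dB, 166.5°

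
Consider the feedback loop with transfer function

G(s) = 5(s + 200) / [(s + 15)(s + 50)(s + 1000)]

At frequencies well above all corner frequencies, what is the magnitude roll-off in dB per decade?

Each pole contributes −20 dB/decade at high frequency; each zero contributes +20 dB/decade.
Net: 1 zero(s) − 3 pole(s) → -40 dB/decade.

-40 dB/decade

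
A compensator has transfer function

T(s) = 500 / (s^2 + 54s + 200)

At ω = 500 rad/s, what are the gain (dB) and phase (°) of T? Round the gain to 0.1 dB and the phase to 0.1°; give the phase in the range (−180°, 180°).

Substitute s = j500:
Numerator: 500 = 500 + j0
Denominator: (j500)^2 + 54(j500) + 200 = -249800 + j27000
|N| = √(500² + 0²) ≈ 500, ∠N ≈ 0.00°
|D| = √(249800² + 27000²) ≈ 2.5125e+05, ∠D ≈ 173.83°
|T| = 500 / 2.5125e+05 ≈ 0.00199
Gain = 20 log₁₀(0.00199) ≈ -54.02 dB
∠T = 0.00° − 173.83° = -173.83°

-54.0 dB, -173.8°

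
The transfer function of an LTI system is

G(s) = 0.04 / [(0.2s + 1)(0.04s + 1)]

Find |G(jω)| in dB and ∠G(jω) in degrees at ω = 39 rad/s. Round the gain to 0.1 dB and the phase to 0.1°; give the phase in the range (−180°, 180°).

At ω = 39 rad/s:
pole (1 + j39·0.2) = 1 + j7.8 → |·| ≈ 7.8638, ∠ ≈ 82.69°
pole (1 + j39·0.04) = 1 + j1.56 → |·| ≈ 1.853, ∠ ≈ 57.34°
|G| = 0.04 · 1 / (7.8638 · 1.853) ≈ 0.0027451
Gain = 20 log₁₀(0.0027451) ≈ -51.23 dB
∠G = (0°) − (82.69° + 57.34°) = -140.03°

-51.2 dB, -140.0°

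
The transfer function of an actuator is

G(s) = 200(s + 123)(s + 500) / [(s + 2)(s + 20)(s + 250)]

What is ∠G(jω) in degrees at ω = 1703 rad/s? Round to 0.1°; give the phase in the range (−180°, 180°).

At s = jω = j1703:
zero (s+123): 123 + j1703 → |·| = √(123²+1703²) = √2915338 ≈ 1707.4, ∠ = arctan(1703/123) ≈ 85.87°
zero (s+500): 500 + j1703 → |·| = √(500²+1703²) = √3150209 ≈ 1774.9, ∠ = arctan(1703/500) ≈ 73.64°
pole (s+2): 2 + j1703 → |·| = √(2²+1703²) = √2900213 ≈ 1703, ∠ = arctan(1703/2) ≈ 89.93°
pole (s+20): 20 + j1703 → |·| = √(20²+1703²) = √2900609 ≈ 1703.1, ∠ = arctan(1703/20) ≈ 89.33°
pole (s+250): 250 + j1703 → |·| = √(250²+1703²) = √2962709 ≈ 1721.3, ∠ = arctan(1703/250) ≈ 81.65°
∠G = 159.51° − 260.91° = -101.40°

-101.4°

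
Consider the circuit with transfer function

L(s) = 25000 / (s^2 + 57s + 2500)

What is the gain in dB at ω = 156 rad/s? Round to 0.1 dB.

0.5 dB

At s = jω = j156:
quadratic: (j156)² + 57·j156 + 2500 = -21836 + j8892 → |·| ≈ 23577, ∠ ≈ 157.84°
|L| = 25000 / 23577 ≈ 1.0604
Gain = 20 log₁₀(1.0604) ≈ 0.51 dB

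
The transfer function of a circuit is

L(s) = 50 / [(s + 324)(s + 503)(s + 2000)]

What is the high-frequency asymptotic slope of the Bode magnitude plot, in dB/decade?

Each pole contributes −20 dB/decade at high frequency; each zero contributes +20 dB/decade.
Net: 0 zero(s) − 3 pole(s) → -60 dB/decade.

-60 dB/decade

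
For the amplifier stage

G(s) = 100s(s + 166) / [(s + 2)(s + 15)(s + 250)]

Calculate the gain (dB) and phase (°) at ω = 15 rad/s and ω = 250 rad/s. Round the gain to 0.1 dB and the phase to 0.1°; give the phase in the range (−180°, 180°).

ω = 15: 9.9 dB, -35.7°; ω = 250: -9.4 dB, -74.7°

At s = jω = j15:
zero (s+166): 166 + j15 → |·| = √(166²+15²) = √27781 ≈ 166.68, ∠ = arctan(15/166) ≈ 5.16°
zero at origin: s = j15 → |·| = 15, ∠ = 90.00°
pole (s+2): 2 + j15 → |·| = √(2²+15²) = √229 ≈ 15.133, ∠ = arctan(15/2) ≈ 82.41°
pole (s+15): 15 + j15 → |·| = √(15²+15²) = √450 ≈ 21.213, ∠ = arctan(15/15) ≈ 45.00°
pole (s+250): 250 + j15 → |·| = √(250²+15²) = √62725 ≈ 250.45, ∠ = arctan(15/250) ≈ 3.43°
|G| = 100 · 2500.2 / 80399 ≈ 3.1097
Gain = 20 log₁₀(3.1097) ≈ 9.85 dB
∠G = 95.16° − 130.84° = -35.68°

At s = jω = j250:
zero (s+166): 166 + j250 → |·| = √(166²+250²) = √90056 ≈ 300.09, ∠ = arctan(250/166) ≈ 56.42°
zero at origin: s = j250 → |·| = 250, ∠ = 90.00°
pole (s+2): 2 + j250 → |·| = √(2²+250²) = √62504 ≈ 250.01, ∠ = arctan(250/2) ≈ 89.54°
pole (s+15): 15 + j250 → |·| = √(15²+250²) = √62725 ≈ 250.45, ∠ = arctan(250/15) ≈ 86.57°
pole (s+250): 250 + j250 → |·| = √(250²+250²) = √125000 ≈ 353.55, ∠ = arctan(250/250) ≈ 45.00°
|G| = 100 · 75022 / 2.2138e+07 ≈ 0.33888
Gain = 20 log₁₀(0.33888) ≈ -9.40 dB
∠G = 146.42° − 221.11° = -74.69°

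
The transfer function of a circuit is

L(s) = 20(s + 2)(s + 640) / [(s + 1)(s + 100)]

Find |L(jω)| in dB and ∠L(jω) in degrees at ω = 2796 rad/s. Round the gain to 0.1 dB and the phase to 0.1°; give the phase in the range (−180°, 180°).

At s = jω = j2796:
zero (s+2): 2 + j2796 → |·| = √(2²+2796²) = √7817620 ≈ 2796, ∠ = arctan(2796/2) ≈ 89.96°
zero (s+640): 640 + j2796 → |·| = √(640²+2796²) = √8227216 ≈ 2868.3, ∠ = arctan(2796/640) ≈ 77.11°
pole (s+1): 1 + j2796 → |·| = √(1²+2796²) = √7817617 ≈ 2796, ∠ = arctan(2796/1) ≈ 89.98°
pole (s+100): 100 + j2796 → |·| = √(100²+2796²) = √7827616 ≈ 2797.8, ∠ = arctan(2796/100) ≈ 87.95°
|L| = 20 · 8.0198e+06 / 7.8226e+06 ≈ 20.504
Gain = 20 log₁₀(20.504) ≈ 26.24 dB
∠L = 167.07° − 177.93° = -10.86°

26.2 dB, -10.9°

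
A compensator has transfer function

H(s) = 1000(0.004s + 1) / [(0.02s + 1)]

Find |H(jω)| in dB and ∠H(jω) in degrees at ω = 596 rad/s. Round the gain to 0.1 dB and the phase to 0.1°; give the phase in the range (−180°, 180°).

46.7 dB, -18.0°

At ω = 596 rad/s:
zero (1 + j596·0.004) = 1 + j2.384 → |·| ≈ 2.5852, ∠ ≈ 67.24°
pole (1 + j596·0.02) = 1 + j11.92 → |·| ≈ 11.962, ∠ ≈ 85.20°
|H| = 1000 · 2.5852 / (11.962) ≈ 216.12
Gain = 20 log₁₀(216.12) ≈ 46.69 dB
∠H = (67.24°) − (85.20°) = -17.96°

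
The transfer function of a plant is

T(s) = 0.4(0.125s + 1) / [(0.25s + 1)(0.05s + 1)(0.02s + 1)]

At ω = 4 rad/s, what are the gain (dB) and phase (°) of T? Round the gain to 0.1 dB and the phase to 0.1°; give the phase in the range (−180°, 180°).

-10.2 dB, -34.3°

At ω = 4 rad/s:
zero (1 + j4·0.125) = 1 + j0.5 → |·| ≈ 1.118, ∠ ≈ 26.57°
pole (1 + j4·0.25) = 1 + j1 → |·| ≈ 1.4142, ∠ ≈ 45.00°
pole (1 + j4·0.05) = 1 + j0.2 → |·| ≈ 1.0198, ∠ ≈ 11.31°
pole (1 + j4·0.02) = 1 + j0.08 → |·| ≈ 1.0032, ∠ ≈ 4.57°
|T| = 0.4 · 1.118 / (1.4142 · 1.0198 · 1.0032) ≈ 0.30909
Gain = 20 log₁₀(0.30909) ≈ -10.20 dB
∠T = (26.57°) − (45.00° + 11.31° + 4.57°) = -34.31°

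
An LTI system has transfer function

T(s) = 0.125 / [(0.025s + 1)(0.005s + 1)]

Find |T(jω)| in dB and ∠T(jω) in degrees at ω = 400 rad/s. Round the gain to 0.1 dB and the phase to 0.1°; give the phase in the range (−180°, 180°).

-45.1 dB, -147.7°

At ω = 400 rad/s:
pole (1 + j400·0.025) = 1 + j10 → |·| ≈ 10.05, ∠ ≈ 84.29°
pole (1 + j400·0.005) = 1 + j2 → |·| ≈ 2.2361, ∠ ≈ 63.43°
|T| = 0.125 · 1 / (10.05 · 2.2361) ≈ 0.0055623
Gain = 20 log₁₀(0.0055623) ≈ -45.09 dB
∠T = (0°) − (84.29° + 63.43°) = -147.72°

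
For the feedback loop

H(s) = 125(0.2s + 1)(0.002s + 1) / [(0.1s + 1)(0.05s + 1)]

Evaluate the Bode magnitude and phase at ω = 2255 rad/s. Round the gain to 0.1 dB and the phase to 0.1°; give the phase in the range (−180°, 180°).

At ω = 2255 rad/s:
zero (1 + j2255·0.2) = 1 + j451 → |·| ≈ 451, ∠ ≈ 89.87°
zero (1 + j2255·0.002) = 1 + j4.51 → |·| ≈ 4.6195, ∠ ≈ 77.50°
pole (1 + j2255·0.1) = 1 + j225.5 → |·| ≈ 225.5, ∠ ≈ 89.75°
pole (1 + j2255·0.05) = 1 + j112.75 → |·| ≈ 112.75, ∠ ≈ 89.49°
|H| = 125 · 451 · 4.6195 / (225.5 · 112.75) ≈ 10.243
Gain = 20 log₁₀(10.243) ≈ 20.21 dB
∠H = (89.87° + 77.50°) − (89.75° + 89.49°) = -11.87°

20.2 dB, -11.9°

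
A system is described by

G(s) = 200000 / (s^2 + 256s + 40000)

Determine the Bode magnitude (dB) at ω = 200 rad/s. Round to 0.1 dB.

At s = jω = j200:
quadratic: (j200)² + 256·j200 + 40000 = 0 + j51200 → |·| ≈ 51200, ∠ ≈ 90.00°
|G| = 200000 / 51200 ≈ 3.9062
Gain = 20 log₁₀(3.9062) ≈ 11.84 dB

11.8 dB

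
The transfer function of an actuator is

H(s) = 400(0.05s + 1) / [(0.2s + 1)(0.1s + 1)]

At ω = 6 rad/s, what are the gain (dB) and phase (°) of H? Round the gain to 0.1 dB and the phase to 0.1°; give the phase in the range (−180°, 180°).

At ω = 6 rad/s:
zero (1 + j6·0.05) = 1 + j0.3 → |·| ≈ 1.044, ∠ ≈ 16.70°
pole (1 + j6·0.2) = 1 + j1.2 → |·| ≈ 1.562, ∠ ≈ 50.19°
pole (1 + j6·0.1) = 1 + j0.6 → |·| ≈ 1.1662, ∠ ≈ 30.96°
|H| = 400 · 1.044 / (1.562 · 1.1662) ≈ 229.25
Gain = 20 log₁₀(229.25) ≈ 47.21 dB
∠H = (16.70°) − (50.19° + 30.96°) = -64.45°

47.2 dB, -64.5°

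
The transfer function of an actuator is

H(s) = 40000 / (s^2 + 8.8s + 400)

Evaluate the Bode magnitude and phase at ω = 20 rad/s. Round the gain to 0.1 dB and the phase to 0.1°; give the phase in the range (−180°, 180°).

47.1 dB, -90.0°

At s = jω = j20:
quadratic: (j20)² + 8.8·j20 + 400 = 0 + j176 → |·| ≈ 176, ∠ ≈ 90.00°
|H| = 40000 / 176 ≈ 227.27
Gain = 20 log₁₀(227.27) ≈ 47.13 dB
∠H = 0.00° − 90.00° = -90.00°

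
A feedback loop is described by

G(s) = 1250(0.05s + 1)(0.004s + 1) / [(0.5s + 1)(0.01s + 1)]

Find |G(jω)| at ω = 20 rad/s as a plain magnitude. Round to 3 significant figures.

At ω = 20 rad/s:
zero (1 + j20·0.05) = 1 + j1 → |·| ≈ 1.4142, ∠ ≈ 45.00°
zero (1 + j20·0.004) = 1 + j0.08 → |·| ≈ 1.0032, ∠ ≈ 4.57°
pole (1 + j20·0.5) = 1 + j10 → |·| ≈ 10.05, ∠ ≈ 84.29°
pole (1 + j20·0.01) = 1 + j0.2 → |·| ≈ 1.0198, ∠ ≈ 11.31°
|G| = 1250 · 1.4142 · 1.0032 / (10.05 · 1.0198) ≈ 173.03

173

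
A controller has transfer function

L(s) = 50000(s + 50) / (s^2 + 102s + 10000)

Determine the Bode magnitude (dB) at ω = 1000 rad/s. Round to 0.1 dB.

34.0 dB

At s = jω = j1000:
zero (s+50): 50 + j1000 → |·| = √(50²+1000²) = √1002500 ≈ 1001.2, ∠ = arctan(1000/50) ≈ 87.14°
quadratic: (j1000)² + 102·j1000 + 10000 = -990000 + j102000 → |·| ≈ 9.9524e+05, ∠ ≈ 174.12°
|L| = 50000 · 1001.2 / 9.9524e+05 ≈ 50.299
Gain = 20 log₁₀(50.299) ≈ 34.03 dB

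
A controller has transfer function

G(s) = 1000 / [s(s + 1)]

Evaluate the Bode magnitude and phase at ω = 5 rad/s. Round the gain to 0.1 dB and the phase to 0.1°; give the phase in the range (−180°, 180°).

31.9 dB, -168.7°

At s = jω = j5:
pole (s+1): 1 + j5 → |·| = √(1²+5²) = √26 ≈ 5.099, ∠ = arctan(5/1) ≈ 78.69°
pole at origin: |s| = 5, ∠ = 90.00° (in denominator)
|G| = 1000 / 25.495 ≈ 39.223
Gain = 20 log₁₀(39.223) ≈ 31.87 dB
∠G = 0.00° − 168.69° = -168.69°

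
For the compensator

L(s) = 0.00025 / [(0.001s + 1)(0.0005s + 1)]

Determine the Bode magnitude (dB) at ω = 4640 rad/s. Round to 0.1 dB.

At ω = 4640 rad/s:
pole (1 + j4640·0.001) = 1 + j4.64 → |·| ≈ 4.7465, ∠ ≈ 77.84°
pole (1 + j4640·0.0005) = 1 + j2.32 → |·| ≈ 2.5263, ∠ ≈ 66.68°
|L| = 0.00025 · 1 / (4.7465 · 2.5263) ≈ 2.0849e-05
Gain = 20 log₁₀(2.0849e-05) ≈ -93.62 dB

-93.6 dB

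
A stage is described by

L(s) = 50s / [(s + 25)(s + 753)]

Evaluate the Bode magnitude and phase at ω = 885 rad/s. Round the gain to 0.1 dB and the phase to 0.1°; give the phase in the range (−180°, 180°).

-27.3 dB, -48.0°

At s = jω = j885:
zero at origin: s = j885 → |·| = 885, ∠ = 90.00°
pole (s+25): 25 + j885 → |·| = √(25²+885²) = √783850 ≈ 885.35, ∠ = arctan(885/25) ≈ 88.38°
pole (s+753): 753 + j885 → |·| = √(753²+885²) = √1350234 ≈ 1162, ∠ = arctan(885/753) ≈ 49.61°
|L| = 50 · 885 / 1.0288e+06 ≈ 0.043011
Gain = 20 log₁₀(0.043011) ≈ -27.33 dB
∠L = 90.00° − 137.99° = -47.99°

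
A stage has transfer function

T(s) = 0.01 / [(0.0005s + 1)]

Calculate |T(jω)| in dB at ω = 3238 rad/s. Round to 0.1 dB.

-45.6 dB

At ω = 3238 rad/s:
pole (1 + j3238·0.0005) = 1 + j1.619 → |·| ≈ 1.9029, ∠ ≈ 58.30°
|T| = 0.01 · 1 / (1.9029) ≈ 0.0052551
Gain = 20 log₁₀(0.0052551) ≈ -45.59 dB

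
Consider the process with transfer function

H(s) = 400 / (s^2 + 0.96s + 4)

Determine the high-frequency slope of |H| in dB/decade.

-40 dB/decade

Each pole contributes −20 dB/decade at high frequency; each zero contributes +20 dB/decade.
Net: 0 zero(s) − 2 pole(s) → -40 dB/decade.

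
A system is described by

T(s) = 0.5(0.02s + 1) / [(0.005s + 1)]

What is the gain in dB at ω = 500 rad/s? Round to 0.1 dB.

At ω = 500 rad/s:
zero (1 + j500·0.02) = 1 + j10 → |·| ≈ 10.05, ∠ ≈ 84.29°
pole (1 + j500·0.005) = 1 + j2.5 → |·| ≈ 2.6926, ∠ ≈ 68.20°
|T| = 0.5 · 10.05 / (2.6926) ≈ 1.8662
Gain = 20 log₁₀(1.8662) ≈ 5.42 dB

5.4 dB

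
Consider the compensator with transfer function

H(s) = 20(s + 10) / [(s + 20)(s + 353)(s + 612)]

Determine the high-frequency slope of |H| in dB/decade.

-40 dB/decade

Each pole contributes −20 dB/decade at high frequency; each zero contributes +20 dB/decade.
Net: 1 zero(s) − 3 pole(s) → -40 dB/decade.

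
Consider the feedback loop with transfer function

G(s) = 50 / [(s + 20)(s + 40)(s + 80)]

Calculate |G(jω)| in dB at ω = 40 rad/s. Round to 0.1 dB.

-73.1 dB

At s = jω = j40:
pole (s+20): 20 + j40 → |·| = √(20²+40²) = √2000 ≈ 44.721, ∠ = arctan(40/20) ≈ 63.43°
pole (s+40): 40 + j40 → |·| = √(40²+40²) = √3200 ≈ 56.569, ∠ = arctan(40/40) ≈ 45.00°
pole (s+80): 80 + j40 → |·| = √(80²+40²) = √8000 ≈ 89.443, ∠ = arctan(40/80) ≈ 26.57°
|G| = 50 / 2.2627e+05 ≈ 0.00022097
Gain = 20 log₁₀(0.00022097) ≈ -73.11 dB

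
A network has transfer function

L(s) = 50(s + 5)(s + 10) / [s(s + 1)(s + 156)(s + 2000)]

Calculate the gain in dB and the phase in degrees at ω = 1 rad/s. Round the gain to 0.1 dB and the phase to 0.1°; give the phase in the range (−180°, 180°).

-44.7 dB, -118.4°

At s = jω = j1:
zero (s+5): 5 + j1 → |·| = √(5²+1²) = √26 ≈ 5.099, ∠ = arctan(1/5) ≈ 11.31°
zero (s+10): 10 + j1 → |·| = √(10²+1²) = √101 ≈ 10.05, ∠ = arctan(1/10) ≈ 5.71°
pole (s+1): 1 + j1 → |·| = √(1²+1²) = √2 ≈ 1.4142, ∠ = arctan(1/1) ≈ 45.00°
pole (s+156): 156 + j1 → |·| = √(156²+1²) = √24337 ≈ 156, ∠ = arctan(1/156) ≈ 0.37°
pole (s+2000): 2000 + j1 → |·| = √(2000²+1²) = √4000001 ≈ 2000, ∠ = arctan(1/2000) ≈ 0.03°
pole at origin: |s| = 1, ∠ = 90.00° (in denominator)
|L| = 50 · 51.245 / 4.4123e+05 ≈ 0.0058071
Gain = 20 log₁₀(0.0058071) ≈ -44.72 dB
∠L = 17.02° − 135.40° = -118.38°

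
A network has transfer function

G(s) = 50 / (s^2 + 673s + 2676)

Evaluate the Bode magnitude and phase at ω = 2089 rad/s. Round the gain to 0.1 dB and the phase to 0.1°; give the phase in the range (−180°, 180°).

Substitute s = j2089:
Numerator: 50 = 50 + j0
Denominator: (j2089)^2 + 673(j2089) + 2676 = -4361245 + j1405897
|N| = √(50² + 0²) ≈ 50, ∠N ≈ 0.00°
|D| = √(4361245² + 1405897²) ≈ 4.5822e+06, ∠D ≈ 162.13°
|G| = 50 / 4.5822e+06 ≈ 1.0912e-05
Gain = 20 log₁₀(1.0912e-05) ≈ -99.24 dB
∠G = 0.00° − 162.13° = -162.13°

-99.2 dB, -162.1°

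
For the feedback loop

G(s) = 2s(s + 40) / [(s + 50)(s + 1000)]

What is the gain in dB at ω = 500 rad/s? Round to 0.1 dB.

-1.0 dB

At s = jω = j500:
zero (s+40): 40 + j500 → |·| = √(40²+500²) = √251600 ≈ 501.6, ∠ = arctan(500/40) ≈ 85.43°
zero at origin: s = j500 → |·| = 500, ∠ = 90.00°
pole (s+50): 50 + j500 → |·| = √(50²+500²) = √252500 ≈ 502.49, ∠ = arctan(500/50) ≈ 84.29°
pole (s+1000): 1000 + j500 → |·| = √(1000²+500²) = √1250000 ≈ 1118, ∠ = arctan(500/1000) ≈ 26.57°
|G| = 2 · 2.508e+05 / 5.6178e+05 ≈ 0.89288
Gain = 20 log₁₀(0.89288) ≈ -0.98 dB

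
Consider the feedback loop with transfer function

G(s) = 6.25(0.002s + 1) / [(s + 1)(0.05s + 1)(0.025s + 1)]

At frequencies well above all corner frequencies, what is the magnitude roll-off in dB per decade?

-40 dB/decade

Each pole contributes −20 dB/decade at high frequency; each zero contributes +20 dB/decade.
Net: 1 zero(s) − 3 pole(s) → -40 dB/decade.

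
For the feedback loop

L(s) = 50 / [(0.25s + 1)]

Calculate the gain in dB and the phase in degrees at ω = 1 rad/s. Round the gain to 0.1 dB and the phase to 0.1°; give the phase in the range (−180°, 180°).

At ω = 1 rad/s:
pole (1 + j1·0.25) = 1 + j0.25 → |·| ≈ 1.0308, ∠ ≈ 14.04°
|L| = 50 · 1 / (1.0308) ≈ 48.506
Gain = 20 log₁₀(48.506) ≈ 33.72 dB
∠L = (0°) − (14.04°) = -14.04°

33.7 dB, -14.0°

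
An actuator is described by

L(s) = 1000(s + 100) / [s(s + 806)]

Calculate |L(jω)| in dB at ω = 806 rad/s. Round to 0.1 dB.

At s = jω = j806:
zero (s+100): 100 + j806 → |·| = √(100²+806²) = √659636 ≈ 812.18, ∠ = arctan(806/100) ≈ 82.93°
pole (s+806): 806 + j806 → |·| = √(806²+806²) = √1299272 ≈ 1139.9, ∠ = arctan(806/806) ≈ 45.00°
pole at origin: |s| = 806, ∠ = 90.00° (in denominator)
|L| = 1000 · 812.18 / 9.1876e+05 ≈ 0.884
Gain = 20 log₁₀(0.884) ≈ -1.07 dB

-1.1 dB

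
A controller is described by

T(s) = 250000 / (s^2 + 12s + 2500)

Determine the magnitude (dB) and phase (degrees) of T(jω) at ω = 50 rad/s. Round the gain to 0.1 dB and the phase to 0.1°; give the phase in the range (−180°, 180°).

52.4 dB, -90.0°

At s = jω = j50:
quadratic: (j50)² + 12·j50 + 2500 = 0 + j600 → |·| ≈ 600, ∠ ≈ 90.00°
|T| = 250000 / 600 ≈ 416.67
Gain = 20 log₁₀(416.67) ≈ 52.40 dB
∠T = 0.00° − 90.00° = -90.00°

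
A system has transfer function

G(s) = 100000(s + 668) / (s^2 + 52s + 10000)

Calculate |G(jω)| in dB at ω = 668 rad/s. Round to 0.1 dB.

46.7 dB

At s = jω = j668:
zero (s+668): 668 + j668 → |·| = √(668²+668²) = √892448 ≈ 944.69, ∠ = arctan(668/668) ≈ 45.00°
quadratic: (j668)² + 52·j668 + 10000 = -436224 + j34736 → |·| ≈ 4.376e+05, ∠ ≈ 175.45°
|G| = 100000 · 944.69 / 4.376e+05 ≈ 215.88
Gain = 20 log₁₀(215.88) ≈ 46.68 dB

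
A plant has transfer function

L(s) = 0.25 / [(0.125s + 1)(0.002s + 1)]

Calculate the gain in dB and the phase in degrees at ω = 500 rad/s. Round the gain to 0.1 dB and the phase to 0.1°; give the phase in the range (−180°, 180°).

At ω = 500 rad/s:
pole (1 + j500·0.125) = 1 + j62.5 → |·| ≈ 62.508, ∠ ≈ 89.08°
pole (1 + j500·0.002) = 1 + j1 → |·| ≈ 1.4142, ∠ ≈ 45.00°
|L| = 0.25 · 1 / (62.508 · 1.4142) ≈ 0.0028281
Gain = 20 log₁₀(0.0028281) ≈ -50.97 dB
∠L = (0°) − (89.08° + 45.00°) = -134.08°

-51.0 dB, -134.1°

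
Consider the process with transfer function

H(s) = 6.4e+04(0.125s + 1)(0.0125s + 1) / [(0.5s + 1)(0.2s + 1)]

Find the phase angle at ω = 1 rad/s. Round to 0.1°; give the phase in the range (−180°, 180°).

At ω = 1 rad/s:
zero (1 + j1·0.125) = 1 + j0.125 → |·| ≈ 1.0078, ∠ ≈ 7.13°
zero (1 + j1·0.0125) = 1 + j0.0125 → |·| ≈ 1.0001, ∠ ≈ 0.72°
pole (1 + j1·0.5) = 1 + j0.5 → |·| ≈ 1.118, ∠ ≈ 26.57°
pole (1 + j1·0.2) = 1 + j0.2 → |·| ≈ 1.0198, ∠ ≈ 11.31°
∠H = (7.13° + 0.72°) − (26.57° + 11.31°) = -30.03°

-30.0°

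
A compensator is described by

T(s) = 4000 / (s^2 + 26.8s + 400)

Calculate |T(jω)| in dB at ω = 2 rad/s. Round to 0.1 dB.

20.0 dB

At s = jω = j2:
quadratic: (j2)² + 26.8·j2 + 400 = 396 + j53.6 → |·| ≈ 399.61, ∠ ≈ 7.71°
|T| = 4000 / 399.61 ≈ 10.01
Gain = 20 log₁₀(10.01) ≈ 20.01 dB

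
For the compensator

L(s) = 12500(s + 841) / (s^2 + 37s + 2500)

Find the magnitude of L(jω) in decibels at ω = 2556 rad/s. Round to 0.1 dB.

14.2 dB

At s = jω = j2556:
zero (s+841): 841 + j2556 → |·| = √(841²+2556²) = √7240417 ≈ 2690.8, ∠ = arctan(2556/841) ≈ 71.79°
quadratic: (j2556)² + 37·j2556 + 2500 = -6530636 + j94572 → |·| ≈ 6.5313e+06, ∠ ≈ 179.17°
|L| = 12500 · 2690.8 / 6.5313e+06 ≈ 5.1498
Gain = 20 log₁₀(5.1498) ≈ 14.24 dB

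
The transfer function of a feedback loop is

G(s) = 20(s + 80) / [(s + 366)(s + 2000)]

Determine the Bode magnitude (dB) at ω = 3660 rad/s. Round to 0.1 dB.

-46.4 dB

At s = jω = j3660:
zero (s+80): 80 + j3660 → |·| = √(80²+3660²) = √13402000 ≈ 3660.9, ∠ = arctan(3660/80) ≈ 88.75°
pole (s+366): 366 + j3660 → |·| = √(366²+3660²) = √13529556 ≈ 3678.3, ∠ = arctan(3660/366) ≈ 84.29°
pole (s+2000): 2000 + j3660 → |·| = √(2000²+3660²) = √17395600 ≈ 4170.8, ∠ = arctan(3660/2000) ≈ 61.35°
|G| = 20 · 3660.9 / 1.5341e+07 ≈ 0.0047727
Gain = 20 log₁₀(0.0047727) ≈ -46.42 dB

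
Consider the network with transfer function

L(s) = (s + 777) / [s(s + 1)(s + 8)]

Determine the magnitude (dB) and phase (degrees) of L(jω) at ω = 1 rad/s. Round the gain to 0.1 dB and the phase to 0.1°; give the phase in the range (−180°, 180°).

36.7 dB, -142.1°

At s = jω = j1:
zero (s+777): 777 + j1 → |·| = √(777²+1²) = √603730 ≈ 777, ∠ = arctan(1/777) ≈ 0.07°
pole (s+1): 1 + j1 → |·| = √(1²+1²) = √2 ≈ 1.4142, ∠ = arctan(1/1) ≈ 45.00°
pole (s+8): 8 + j1 → |·| = √(8²+1²) = √65 ≈ 8.0623, ∠ = arctan(1/8) ≈ 7.13°
pole at origin: |s| = 1, ∠ = 90.00° (in denominator)
|L| = 1 · 777 / 11.402 ≈ 68.146
Gain = 20 log₁₀(68.146) ≈ 36.67 dB
∠L = 0.07° − 142.13° = -142.06°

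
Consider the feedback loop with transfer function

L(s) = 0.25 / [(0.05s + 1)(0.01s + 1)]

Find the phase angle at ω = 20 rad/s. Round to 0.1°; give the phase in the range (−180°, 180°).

-56.3°

At ω = 20 rad/s:
pole (1 + j20·0.05) = 1 + j1 → |·| ≈ 1.4142, ∠ ≈ 45.00°
pole (1 + j20·0.01) = 1 + j0.2 → |·| ≈ 1.0198, ∠ ≈ 11.31°
∠L = (0°) − (45.00° + 11.31°) = -56.31°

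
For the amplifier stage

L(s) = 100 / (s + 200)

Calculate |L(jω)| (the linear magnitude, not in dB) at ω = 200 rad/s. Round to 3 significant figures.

At s = jω = j200:
pole (s+200): 200 + j200 → |·| = √(200²+200²) = √80000 ≈ 282.84, ∠ = arctan(200/200) ≈ 45.00°
|L| = 100 / 282.84 ≈ 0.35356

0.354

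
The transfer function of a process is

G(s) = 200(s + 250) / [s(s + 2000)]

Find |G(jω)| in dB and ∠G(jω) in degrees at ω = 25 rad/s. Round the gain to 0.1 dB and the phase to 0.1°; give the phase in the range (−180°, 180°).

At s = jω = j25:
zero (s+250): 250 + j25 → |·| = √(250²+25²) = √63125 ≈ 251.25, ∠ = arctan(25/250) ≈ 5.71°
pole (s+2000): 2000 + j25 → |·| = √(2000²+25²) = √4000625 ≈ 2000.2, ∠ = arctan(25/2000) ≈ 0.72°
pole at origin: |s| = 25, ∠ = 90.00° (in denominator)
|G| = 200 · 251.25 / 50005 ≈ 1.0049
Gain = 20 log₁₀(1.0049) ≈ 0.04 dB
∠G = 5.71° − 90.72° = -85.01°

0.0 dB, -85.0°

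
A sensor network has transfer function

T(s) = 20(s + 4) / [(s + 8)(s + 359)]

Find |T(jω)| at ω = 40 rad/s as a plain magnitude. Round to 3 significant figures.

At s = jω = j40:
zero (s+4): 4 + j40 → |·| = √(4²+40²) = √1616 ≈ 40.2, ∠ = arctan(40/4) ≈ 84.29°
pole (s+8): 8 + j40 → |·| = √(8²+40²) = √1664 ≈ 40.792, ∠ = arctan(40/8) ≈ 78.69°
pole (s+359): 359 + j40 → |·| = √(359²+40²) = √130481 ≈ 361.22, ∠ = arctan(40/359) ≈ 6.36°
|T| = 20 · 40.2 / 14735 ≈ 0.054564

0.0546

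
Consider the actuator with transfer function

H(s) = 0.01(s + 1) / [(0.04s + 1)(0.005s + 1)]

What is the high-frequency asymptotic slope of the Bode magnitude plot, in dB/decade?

Each pole contributes −20 dB/decade at high frequency; each zero contributes +20 dB/decade.
Net: 1 zero(s) − 2 pole(s) → -20 dB/decade.

-20 dB/decade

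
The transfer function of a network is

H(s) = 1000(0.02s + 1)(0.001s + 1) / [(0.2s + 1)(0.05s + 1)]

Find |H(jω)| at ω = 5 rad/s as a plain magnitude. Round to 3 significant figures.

At ω = 5 rad/s:
zero (1 + j5·0.02) = 1 + j0.1 → |·| ≈ 1.005, ∠ ≈ 5.71°
zero (1 + j5·0.001) = 1 + j0.005 → |·| ≈ 1, ∠ ≈ 0.29°
pole (1 + j5·0.2) = 1 + j1 → |·| ≈ 1.4142, ∠ ≈ 45.00°
pole (1 + j5·0.05) = 1 + j0.25 → |·| ≈ 1.0308, ∠ ≈ 14.04°
|H| = 1000 · 1.005 · 1 / (1.4142 · 1.0308) ≈ 689.42

689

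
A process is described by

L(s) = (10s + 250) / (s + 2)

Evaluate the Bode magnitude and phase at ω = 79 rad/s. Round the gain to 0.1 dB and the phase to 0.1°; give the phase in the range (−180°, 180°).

20.4 dB, -16.1°

Substitute s = j79:
Numerator: 10(j79) + 250 = 250 + j790
Denominator: (j79) + 2 = 2 + j79
|N| = √(250² + 790²) ≈ 828.61, ∠N ≈ 72.44°
|D| = √(2² + 79²) ≈ 79.025, ∠D ≈ 88.55°
|L| = 828.61 / 79.025 ≈ 10.485
Gain = 20 log₁₀(10.485) ≈ 20.41 dB
∠L = 72.44° − 88.55° = -16.11°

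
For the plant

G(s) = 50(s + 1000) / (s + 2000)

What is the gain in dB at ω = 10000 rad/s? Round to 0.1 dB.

At s = jω = j10000:
zero (s+1000): 1000 + j10000 → |·| = √(1000²+10000²) = √101000000 ≈ 10050, ∠ = arctan(10000/1000) ≈ 84.29°
pole (s+2000): 2000 + j10000 → |·| = √(2000²+10000²) = √104000000 ≈ 10198, ∠ = arctan(10000/2000) ≈ 78.69°
|G| = 50 · 10050 / 10198 ≈ 49.274
Gain = 20 log₁₀(49.274) ≈ 33.85 dB

33.9 dB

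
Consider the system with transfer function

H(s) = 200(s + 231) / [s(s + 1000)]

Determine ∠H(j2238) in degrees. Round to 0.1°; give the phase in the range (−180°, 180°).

-71.8°

At s = jω = j2238:
zero (s+231): 231 + j2238 → |·| = √(231²+2238²) = √5062005 ≈ 2249.9, ∠ = arctan(2238/231) ≈ 84.11°
pole (s+1000): 1000 + j2238 → |·| = √(1000²+2238²) = √6008644 ≈ 2451.3, ∠ = arctan(2238/1000) ≈ 65.92°
pole at origin: |s| = 2238, ∠ = 90.00° (in denominator)
∠H = 84.11° − 155.92° = -71.81°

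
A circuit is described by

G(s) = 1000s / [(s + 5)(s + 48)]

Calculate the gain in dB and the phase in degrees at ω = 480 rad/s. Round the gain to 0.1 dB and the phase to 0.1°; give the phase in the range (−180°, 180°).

At s = jω = j480:
zero at origin: s = j480 → |·| = 480, ∠ = 90.00°
pole (s+5): 5 + j480 → |·| = √(5²+480²) = √230425 ≈ 480.03, ∠ = arctan(480/5) ≈ 89.40°
pole (s+48): 48 + j480 → |·| = √(48²+480²) = √232704 ≈ 482.39, ∠ = arctan(480/48) ≈ 84.29°
|G| = 1000 · 480 / 2.3156e+05 ≈ 2.0729
Gain = 20 log₁₀(2.0729) ≈ 6.33 dB
∠G = 90.00° − 173.69° = -83.69°

6.3 dB, -83.7°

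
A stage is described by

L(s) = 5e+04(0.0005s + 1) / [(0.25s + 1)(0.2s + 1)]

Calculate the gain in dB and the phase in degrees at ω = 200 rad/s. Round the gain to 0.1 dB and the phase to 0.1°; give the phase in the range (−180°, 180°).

At ω = 200 rad/s:
zero (1 + j200·0.0005) = 1 + j0.1 → |·| ≈ 1.005, ∠ ≈ 5.71°
pole (1 + j200·0.25) = 1 + j50 → |·| ≈ 50.01, ∠ ≈ 88.85°
pole (1 + j200·0.2) = 1 + j40 → |·| ≈ 40.012, ∠ ≈ 88.57°
|L| = 5e+04 · 1.005 / (50.01 · 40.012) ≈ 25.112
Gain = 20 log₁₀(25.112) ≈ 28.00 dB
∠L = (5.71°) − (88.85° + 88.57°) = -171.71°

28.0 dB, -171.7°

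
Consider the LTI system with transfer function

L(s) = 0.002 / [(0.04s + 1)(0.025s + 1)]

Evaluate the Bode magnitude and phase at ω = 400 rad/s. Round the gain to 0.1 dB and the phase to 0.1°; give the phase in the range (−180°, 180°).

-98.1 dB, -170.7°

At ω = 400 rad/s:
pole (1 + j400·0.04) = 1 + j16 → |·| ≈ 16.031, ∠ ≈ 86.42°
pole (1 + j400·0.025) = 1 + j10 → |·| ≈ 10.05, ∠ ≈ 84.29°
|L| = 0.002 · 1 / (16.031 · 10.05) ≈ 1.2414e-05
Gain = 20 log₁₀(1.2414e-05) ≈ -98.12 dB
∠L = (0°) − (86.42° + 84.29°) = -170.71°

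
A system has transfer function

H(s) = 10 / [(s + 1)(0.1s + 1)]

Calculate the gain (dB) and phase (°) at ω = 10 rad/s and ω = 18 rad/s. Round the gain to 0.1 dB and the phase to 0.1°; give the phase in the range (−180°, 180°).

ω = 10: -3.1 dB, -129.3°; ω = 18: -11.4 dB, -147.8°

At ω = 10 rad/s:
pole (1 + j10·1) = 1 + j10 → |·| ≈ 10.05, ∠ ≈ 84.29°
pole (1 + j10·0.1) = 1 + j1 → |·| ≈ 1.4142, ∠ ≈ 45.00°
|H| = 10 · 1 / (10.05 · 1.4142) ≈ 0.7036
Gain = 20 log₁₀(0.7036) ≈ -3.05 dB
∠H = (0°) − (84.29° + 45.00°) = -129.29°

At ω = 18 rad/s:
pole (1 + j18·1) = 1 + j18 → |·| ≈ 18.028, ∠ ≈ 86.82°
pole (1 + j18·0.1) = 1 + j1.8 → |·| ≈ 2.0591, ∠ ≈ 60.95°
|H| = 10 · 1 / (18.028 · 2.0591) ≈ 0.26939
Gain = 20 log₁₀(0.26939) ≈ -11.39 dB
∠H = (0°) − (86.82° + 60.95°) = -147.77°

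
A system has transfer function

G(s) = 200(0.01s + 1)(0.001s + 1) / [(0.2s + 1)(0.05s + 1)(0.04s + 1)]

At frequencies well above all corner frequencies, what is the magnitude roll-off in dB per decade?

Each pole contributes −20 dB/decade at high frequency; each zero contributes +20 dB/decade.
Net: 2 zero(s) − 3 pole(s) → -20 dB/decade.

-20 dB/decade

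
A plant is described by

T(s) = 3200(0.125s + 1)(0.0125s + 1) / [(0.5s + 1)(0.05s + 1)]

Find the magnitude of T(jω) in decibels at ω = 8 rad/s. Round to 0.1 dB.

60.2 dB

At ω = 8 rad/s:
zero (1 + j8·0.125) = 1 + j1 → |·| ≈ 1.4142, ∠ ≈ 45.00°
zero (1 + j8·0.0125) = 1 + j0.1 → |·| ≈ 1.005, ∠ ≈ 5.71°
pole (1 + j8·0.5) = 1 + j4 → |·| ≈ 4.1231, ∠ ≈ 75.96°
pole (1 + j8·0.05) = 1 + j0.4 → |·| ≈ 1.077, ∠ ≈ 21.80°
|T| = 3200 · 1.4142 · 1.005 / (4.1231 · 1.077) ≈ 1024.2
Gain = 20 log₁₀(1024.2) ≈ 60.21 dB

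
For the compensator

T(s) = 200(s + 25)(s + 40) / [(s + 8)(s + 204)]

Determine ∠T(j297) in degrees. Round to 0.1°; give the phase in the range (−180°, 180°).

At s = jω = j297:
zero (s+25): 25 + j297 → |·| = √(25²+297²) = √88834 ≈ 298.05, ∠ = arctan(297/25) ≈ 85.19°
zero (s+40): 40 + j297 → |·| = √(40²+297²) = √89809 ≈ 299.68, ∠ = arctan(297/40) ≈ 82.33°
pole (s+8): 8 + j297 → |·| = √(8²+297²) = √88273 ≈ 297.11, ∠ = arctan(297/8) ≈ 88.46°
pole (s+204): 204 + j297 → |·| = √(204²+297²) = √129825 ≈ 360.31, ∠ = arctan(297/204) ≈ 55.52°
∠T = 167.52° − 143.98° = 23.54°

23.5°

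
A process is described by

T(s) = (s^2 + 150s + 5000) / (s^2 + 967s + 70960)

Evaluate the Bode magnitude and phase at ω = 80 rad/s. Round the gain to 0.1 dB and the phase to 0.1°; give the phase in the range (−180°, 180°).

-18.4 dB, 46.5°

Substitute s = j80:
Numerator: (j80)^2 + 150(j80) + 5000 = -1400 + j12000
Denominator: (j80)^2 + 967(j80) + 70960 = 64560 + j77360
|N| = √(1400² + 12000²) ≈ 12081, ∠N ≈ 96.65°
|D| = √(64560² + 77360²) ≈ 1.0076e+05, ∠D ≈ 50.15°
|T| = 12081 / 1.0076e+05 ≈ 0.1199
Gain = 20 log₁₀(0.1199) ≈ -18.42 dB
∠T = 96.65° − 50.15° = 46.50°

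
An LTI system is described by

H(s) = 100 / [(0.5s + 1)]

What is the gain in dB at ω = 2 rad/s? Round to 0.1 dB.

At ω = 2 rad/s:
pole (1 + j2·0.5) = 1 + j1 → |·| ≈ 1.4142, ∠ ≈ 45.00°
|H| = 100 · 1 / (1.4142) ≈ 70.711
Gain = 20 log₁₀(70.711) ≈ 36.99 dB

37.0 dB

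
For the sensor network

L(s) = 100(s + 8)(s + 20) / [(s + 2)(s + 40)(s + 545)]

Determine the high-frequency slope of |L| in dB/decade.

Each pole contributes −20 dB/decade at high frequency; each zero contributes +20 dB/decade.
Net: 2 zero(s) − 3 pole(s) → -20 dB/decade.

-20 dB/decade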